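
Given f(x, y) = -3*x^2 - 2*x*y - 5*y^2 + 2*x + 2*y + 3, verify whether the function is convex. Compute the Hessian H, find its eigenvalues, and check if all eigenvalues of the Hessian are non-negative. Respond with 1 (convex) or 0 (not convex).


The Hessian of f(x,y) = -3*x^2 - 2*x*y - 5*y^2 + 2*x + 2*y + 3 is:
H = [[-6, -2], [-2, -10]]
Trace = -6 - 10 = -16
Determinant = -6*-10 - (-2)^2 = 56
Discriminant = (-16)^2 - 4*56 = 32.0
Eigenvalues: lambda_1 = -10.8284, lambda_2 = -5.1716
The function is not convex.

0


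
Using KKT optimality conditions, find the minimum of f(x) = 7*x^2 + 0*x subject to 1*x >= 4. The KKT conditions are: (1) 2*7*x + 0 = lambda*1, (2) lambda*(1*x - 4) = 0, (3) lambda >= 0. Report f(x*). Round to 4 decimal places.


Step 1: Try lambda = 0 (constraint inactive).
x_unc = 0/(2*7) = 0.0
Check: 1*0.0 = 0.0 < 4 -- violated!
Step 2: Constraint must be active: 1*x = 4
x* = 4/1 = 4.0
lambda = (2*7*4.0 + 0)/1 = 56.0
Step 3: Compute optimal value.
f(x*) = 7*4.0^2 + 0*4.0 = 112.0


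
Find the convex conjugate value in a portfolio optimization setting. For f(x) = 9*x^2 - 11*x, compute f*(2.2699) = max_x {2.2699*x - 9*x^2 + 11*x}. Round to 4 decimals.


f*(y) = sup_x {y*x - a*x^2 - b*x} = sup_x {(y-b)*x - a*x^2}
FOC: (y - b) - 2a*x = 0 => x* = (y - b)/(2a)
x* = (2.2699 + 11)/(2*9) = 0.7372
f*(2.2699) = (y-b)^2/(4a) = (2.2699 + 11)^2/(4*9)
= 176.0902/36 = 4.8914


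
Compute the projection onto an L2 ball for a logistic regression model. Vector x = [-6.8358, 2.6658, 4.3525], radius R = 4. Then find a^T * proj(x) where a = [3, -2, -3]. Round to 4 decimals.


Step 1: Compute ||x|| (intermediates to 6 decimals).
||x|| = sqrt((-6.8358)^2 + 2.6658^2 + 4.3525^2) = 8.531055
Step 2: Project.
Since ||x|| > R, scale = R/||x|| = 4/8.531055 = 0.468875, proj(x) = scale * x
proj(x) = [-3.205136, 1.249927, 2.040778]
Step 3: Dot product.
a^T * proj(x) = 3*(-3.205136) - 2*1.249927 - 3*2.040778 = -18.2376


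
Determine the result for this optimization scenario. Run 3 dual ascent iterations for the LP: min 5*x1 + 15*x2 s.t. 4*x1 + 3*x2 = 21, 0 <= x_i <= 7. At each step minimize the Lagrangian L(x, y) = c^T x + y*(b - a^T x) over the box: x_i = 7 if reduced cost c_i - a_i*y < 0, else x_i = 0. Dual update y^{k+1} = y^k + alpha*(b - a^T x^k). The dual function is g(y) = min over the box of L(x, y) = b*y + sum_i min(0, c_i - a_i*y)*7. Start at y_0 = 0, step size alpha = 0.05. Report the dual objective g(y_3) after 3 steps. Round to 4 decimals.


Dual ascent for LP: min 5*x1 + 15*x2, 4*x1 + 3*x2 = 21, 0 <= x_i <= 7
Step 1: y^k = 0.0, reduced costs: (5.0, 15.0)
  x^k = (0.0, 0.0), subgradient = b - a^T x = 21.0
  y^{k+1} = 0.0 + 0.05*21.0 = 1.05
Step 2: y^k = 1.05, reduced costs: (0.8, 11.85)
  x^k = (0.0, 0.0), subgradient = b - a^T x = 21.0
  y^{k+1} = 1.05 + 0.05*21.0 = 2.1
Step 3: y^k = 2.1, reduced costs: (-3.4, 8.7)
  x^k = (7.0, 0.0), subgradient = b - a^T x = -7.0
  y^{k+1} = 2.1 + 0.05*-7.0 = 1.75
Dual objective at y_3 = 1.75: reduced costs (-2.0, 9.75), box minimizer x = (7.0, 0.0)
g(y_3) = b*y + (c1 - a1*y)*x1 + (c2 - a2*y)*x2 = 21*1.75 + (-2.0)*7.0 + 9.75*0.0 = 36.75 - 14.0 + 0.0 = 22.75


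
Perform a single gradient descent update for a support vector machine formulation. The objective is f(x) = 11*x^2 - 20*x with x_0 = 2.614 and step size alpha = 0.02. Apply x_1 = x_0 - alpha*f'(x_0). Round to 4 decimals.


We compute the gradient at x_0 and apply the update.
f'(x) = 22*x - 20
f'(2.614) = 22*2.614 - 20 = 37.508
x_1 = 2.614 - 0.02*37.508 = 1.8638


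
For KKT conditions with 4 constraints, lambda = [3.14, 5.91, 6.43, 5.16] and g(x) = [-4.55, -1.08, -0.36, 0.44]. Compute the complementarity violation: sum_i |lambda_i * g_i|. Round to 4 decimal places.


KKT complementary slackness check:
lambda_1 * g_1 = 3.14 * -4.55 = -14.287
lambda_2 * g_2 = 5.91 * -1.08 = -6.3828
lambda_3 * g_3 = 6.43 * -0.36 = -2.3148
lambda_4 * g_4 = 5.16 * 0.44 = 2.2704
Total violation = 14.287 + 6.3828 + 2.3148 + 2.2704 = 25.255


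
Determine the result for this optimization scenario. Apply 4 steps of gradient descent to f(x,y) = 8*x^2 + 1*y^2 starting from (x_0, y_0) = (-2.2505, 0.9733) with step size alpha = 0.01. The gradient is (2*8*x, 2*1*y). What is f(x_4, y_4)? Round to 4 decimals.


Gradient descent on f(x,y) = 8*x^2 + 1*y^2.
Starting point: (-2.2505, 0.9733), alpha = 0.01
Step 1: grad_x = 2*8*-2.2505 = -36.008, grad_y = 2*1*0.9733 = 1.9466
  x_1 = -2.2505 - 0.01*-36.008 = -1.8904
  y_1 = 0.9733 - 0.01*1.9466 = 0.9538
Step 2: grad_x = 2*8*-1.8904 = -30.2467, grad_y = 2*1*0.9538 = 1.9077
  x_2 = -1.8904 - 0.01*-30.2467 = -1.588
  y_2 = 0.9538 - 0.01*1.9077 = 0.9348
Step 3: grad_x = 2*8*-1.588 = -25.4072, grad_y = 2*1*0.9348 = 1.8695
  x_3 = -1.588 - 0.01*-25.4072 = -1.3339
  y_3 = 0.9348 - 0.01*1.8695 = 0.9161
Step 4: grad_x = 2*8*-1.3339 = -21.3421, grad_y = 2*1*0.9161 = 1.8321
  x_4 = -1.3339 - 0.01*-21.3421 = -1.1205
  y_4 = 0.9161 - 0.01*1.8321 = 0.8977
f(-1.1205, 0.8977) = 8*(-1.1205)^2 + 1*0.8977^2 = 10.8494


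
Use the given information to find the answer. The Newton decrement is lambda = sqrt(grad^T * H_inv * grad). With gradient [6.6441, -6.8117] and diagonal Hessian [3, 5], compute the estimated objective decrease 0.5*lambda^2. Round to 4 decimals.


Step 1: H is diagonal, so H^(-1) * g = [2.2147, -1.3623].
Step 2: g^T H^(-1) g = sum_i g_i^2 / H_ii
  = (6.6441)^2/3 + (-6.8117)^2/5
  = 14.7147 + 9.2799 = 23.9945
Step 3: Objective decrease = 0.5 * g^T H^(-1) g = 11.9973


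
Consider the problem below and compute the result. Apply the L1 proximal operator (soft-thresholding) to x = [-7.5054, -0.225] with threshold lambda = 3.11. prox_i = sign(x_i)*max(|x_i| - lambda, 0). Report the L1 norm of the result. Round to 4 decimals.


Soft-thresholding with lambda = 3.11:
prox(-7.5054) = sign(-7.5054)*max(|-7.5054| - 3.11, 0) = -4.3954
prox(-0.225) = sign(-0.225)*max(|-0.225| - 3.11, 0) = 0.0
prox(x) = [-4.3954, 0.0]
||prox(x)||_1 = 4.3954 + 0.0 = 4.3954


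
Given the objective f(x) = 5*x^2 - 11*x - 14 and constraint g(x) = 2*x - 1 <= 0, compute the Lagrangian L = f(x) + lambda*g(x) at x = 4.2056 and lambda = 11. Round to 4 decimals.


Step 1: Evaluate f(x).
f(4.2056) = 5*4.2056^2 - 11*4.2056 - 14 = 28.1738
Step 2: Evaluate g(x).
g(4.2056) = 2*4.2056 - 1 = 7.4112
Step 3: Compute Lagrangian.
L = 28.1738 + 11*7.4112 = 109.697


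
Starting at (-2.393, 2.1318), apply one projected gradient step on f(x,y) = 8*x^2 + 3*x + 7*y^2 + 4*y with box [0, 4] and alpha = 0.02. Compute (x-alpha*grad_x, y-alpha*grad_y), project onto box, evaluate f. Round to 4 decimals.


Step 1: Compute gradient at (-2.393, 2.1318).
grad_x = 2*8*-2.393 + 3 = -35.288
grad_y = 2*7*2.1318 + 4 = 33.8452
Step 2: Gradient step.
x_raw = -2.393 - 0.02*-35.288 = -1.6872
y_raw = 2.1318 - 0.02*33.8452 = 1.4549
Step 3: Project onto [0, 4].
x_proj = clip(-1.6872) = 0.0
y_proj = clip(1.4549) = 1.4549
Step 4: Evaluate f.
f(0.0, 1.4549) = 20.6366


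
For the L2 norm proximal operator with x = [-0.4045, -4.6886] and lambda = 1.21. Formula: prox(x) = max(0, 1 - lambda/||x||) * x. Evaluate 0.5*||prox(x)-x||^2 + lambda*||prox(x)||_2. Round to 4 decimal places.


Step 1: Compute ||x||.
||x|| = 4.706
Step 2: Compute scaling factor.
scale = max(0, 1 - 1.21/4.706) = 0.7429
Step 3: prox(x) = [-0.3005, -3.4831]
||prox(x)|| = 3.496
Step 4: Proximal objective.
0.5*||prox-x||^2 = 0.7321
lambda*||prox|| = 4.2302
Total = 4.9622


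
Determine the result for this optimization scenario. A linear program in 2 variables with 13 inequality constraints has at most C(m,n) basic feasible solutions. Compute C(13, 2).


Each vertex corresponds to some choice of n active constraints out of m, so the number of vertices is at most C(m, n) = m! / (n!(m-n)!).
m = 13, n = 2
Numerator: 13 * 12
Denominator: 2! = 2
C(13, 2) = 78


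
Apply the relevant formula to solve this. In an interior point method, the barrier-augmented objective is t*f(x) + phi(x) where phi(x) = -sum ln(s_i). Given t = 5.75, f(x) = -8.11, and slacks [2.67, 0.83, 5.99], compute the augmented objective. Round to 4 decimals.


Step 1: Compute log-barrier.
ln values: [0.9821, -0.1863, 1.7901]
phi = -(0.9821 - 0.1863 + 1.7901) = -2.5858
Step 2: Compute augmented objective.
t*f(x) = 5.75*-8.11 = -46.6325
Total = -46.6325 - 2.5858 = -49.2183


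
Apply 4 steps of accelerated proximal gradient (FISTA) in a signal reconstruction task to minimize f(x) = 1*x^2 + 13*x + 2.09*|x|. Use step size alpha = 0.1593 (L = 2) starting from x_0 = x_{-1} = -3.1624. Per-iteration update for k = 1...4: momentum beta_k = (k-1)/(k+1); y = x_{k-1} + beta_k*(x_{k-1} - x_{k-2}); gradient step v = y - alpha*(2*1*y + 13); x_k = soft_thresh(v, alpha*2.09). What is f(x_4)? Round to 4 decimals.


FISTA on f(x) = 1*x^2 + 13*x + 2.09*|x|
L = 2, alpha = 0.1593
Iteration 1: beta = 0.0, y = -3.1624 + 0.0*(-3.1624 + 3.1624) = -3.1624
  grad(y) = 6.6752, v = y - alpha*grad = -4.2258
  prox(v) = soft_thresh(-4.2258, 0.3329) = -3.8928
Iteration 2: beta = 0.3333, y = -3.8928 + 0.3333*(-3.8928 + 3.1624) = -4.1363
  grad(y) = 4.7274, v = y - alpha*grad = -4.8894
  prox(v) = soft_thresh(-4.8894, 0.3329) = -4.5564
Iteration 3: beta = 0.5, y = -4.5564 + 0.5*(-4.5564 + 3.8928) = -4.8882
  grad(y) = 3.2235, v = y - alpha*grad = -5.4017
  prox(v) = soft_thresh(-5.4017, 0.3329) = -5.0688
Iteration 4: beta = 0.6, y = -5.0688 + 0.6*(-5.0688 + 4.5564) = -5.3762
  grad(y) = 2.2475, v = y - alpha*grad = -5.7343
  prox(v) = soft_thresh(-5.7343, 0.3329) = -5.4013
f(x_4) = 1*(-5.4013)^2 + 13*(-5.4013) + 2.09*|-5.4013| = -29.7541


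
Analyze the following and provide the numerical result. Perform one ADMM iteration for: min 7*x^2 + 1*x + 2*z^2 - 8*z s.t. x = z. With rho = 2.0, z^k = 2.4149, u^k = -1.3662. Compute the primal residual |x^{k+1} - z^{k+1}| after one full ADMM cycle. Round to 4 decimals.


ADMM iteration with rho = 2.0, z^k = 2.4149, u^k = -1.3662
Step 1: x-update.
Minimize 7*x^2 + 1*x + (2.0/2)*(x - 2.4149 - 1.3662)^2
FOC: (2*7 + 2.0)*x = -1 + 2.0*(2.4149 + 1.3662)
x^{k+1} = 0.4101
Step 2: z-update.
Minimize 2*z^2 - 8*z + (2.0/2)*(0.4101 - z - 1.3662)^2
FOC: (2*2 + 2.0)*z = 8 + 2.0*(0.4101 - 1.3662)
z^{k+1} = 1.0146
Step 3: u-update.
u^{k+1} = -1.3662 + 0.4101 - 1.0146 = -1.9707
Step 4: Primal residual = |0.4101 - 1.0146| = 0.6045


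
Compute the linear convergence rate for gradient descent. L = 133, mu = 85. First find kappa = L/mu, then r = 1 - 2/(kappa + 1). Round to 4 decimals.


Step 1: Compute the condition number.
kappa = L/mu = 133/85 = 1.5647
Step 2: Compute the convergence rate.
r = 1 - 2/(kappa + 1) = 1 - 2*mu/(L + mu) = (L - mu)/(L + mu) = 48/218 = 0.2202


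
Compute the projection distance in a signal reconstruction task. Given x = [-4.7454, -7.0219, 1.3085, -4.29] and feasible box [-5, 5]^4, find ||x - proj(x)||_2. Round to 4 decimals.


Project each component onto [-5, 5].
clip(-4.7454) = -4.7454, clip(-7.0219) = -5.0, clip(1.3085) = 1.3085, clip(-4.29) = -4.29
Projection = [-4.7454, -5.0, 1.3085, -4.29]
Squared diffs: [0.0, 4.0881, 0.0, 0.0]
Distance = sqrt(4.0881) = 2.0219


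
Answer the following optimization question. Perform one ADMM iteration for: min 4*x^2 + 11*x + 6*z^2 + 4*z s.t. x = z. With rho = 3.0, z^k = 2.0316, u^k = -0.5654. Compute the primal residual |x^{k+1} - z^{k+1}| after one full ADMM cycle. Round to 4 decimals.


ADMM iteration with rho = 3.0, z^k = 2.0316, u^k = -0.5654
Step 1: x-update.
Minimize 4*x^2 + 11*x + (3.0/2)*(x - 2.0316 - 0.5654)^2
FOC: (2*4 + 3.0)*x = -11 + 3.0*(2.0316 + 0.5654)
x^{k+1} = -0.2917
Step 2: z-update.
Minimize 6*z^2 + 4*z + (3.0/2)*(-0.2917 - z - 0.5654)^2
FOC: (2*6 + 3.0)*z = -4 + 3.0*(-0.2917 - 0.5654)
z^{k+1} = -0.4381
Step 3: u-update.
u^{k+1} = -0.5654 - 0.2917 + 0.4381 = -0.419
Step 4: Primal residual = |-0.2917 + 0.4381| = 0.1464


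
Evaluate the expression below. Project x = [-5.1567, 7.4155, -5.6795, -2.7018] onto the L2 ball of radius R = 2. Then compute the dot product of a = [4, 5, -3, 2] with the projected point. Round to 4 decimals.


Step 1: Compute ||x|| (intermediates to 6 decimals).
||x|| = sqrt((-5.1567)^2 + 7.4155^2 + (-5.6795)^2 + (-2.7018)^2) = 11.006255
Step 2: Project.
Since ||x|| > R, scale = R/||x|| = 2/11.006255 = 0.181715, proj(x) = scale * x
proj(x) = [-0.93705, 1.347508, -1.03205, -0.490958]
Step 3: Dot product.
a^T * proj(x) = 4*(-0.93705) + 5*1.347508 - 3*(-1.03205) + 2*(-0.490958) = 5.1036


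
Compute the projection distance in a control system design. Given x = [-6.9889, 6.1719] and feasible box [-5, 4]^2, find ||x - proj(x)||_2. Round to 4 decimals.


Project each component onto [-5, 4].
clip(-6.9889) = -5.0, clip(6.1719) = 4.0
Projection = [-5.0, 4.0]
Squared diffs: [3.9557, 4.7171]
Distance = sqrt(8.6728) = 2.945


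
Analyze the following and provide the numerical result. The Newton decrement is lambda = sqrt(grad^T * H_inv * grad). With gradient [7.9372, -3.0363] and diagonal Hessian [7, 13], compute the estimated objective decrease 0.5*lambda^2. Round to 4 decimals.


Step 1: H is diagonal, so H^(-1) * g = [1.1339, -0.2336].
Step 2: g^T H^(-1) g = sum_i g_i^2 / H_ii
  = (7.9372)^2/7 + (-3.0363)^2/13
  = 8.9999 + 0.7092 = 9.709
Step 3: Objective decrease = 0.5 * g^T H^(-1) g = 4.8545


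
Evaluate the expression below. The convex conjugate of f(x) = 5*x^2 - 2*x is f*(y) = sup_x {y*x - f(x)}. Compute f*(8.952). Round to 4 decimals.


f*(y) = sup_x {y*x - a*x^2 - b*x} = sup_x {(y-b)*x - a*x^2}
FOC: (y - b) - 2a*x = 0 => x* = (y - b)/(2a)
x* = (8.952 + 2)/(2*5) = 1.0952
f*(8.952) = (y-b)^2/(4a) = (8.952 + 2)^2/(4*5)
= 119.9463/20 = 5.9973


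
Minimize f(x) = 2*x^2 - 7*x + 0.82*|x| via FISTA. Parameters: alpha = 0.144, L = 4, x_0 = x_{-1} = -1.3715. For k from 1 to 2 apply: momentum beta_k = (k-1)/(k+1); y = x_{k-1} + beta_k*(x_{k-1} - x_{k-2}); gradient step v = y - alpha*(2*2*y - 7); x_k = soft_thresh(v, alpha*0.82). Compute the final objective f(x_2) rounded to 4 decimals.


FISTA on f(x) = 2*x^2 - 7*x + 0.82*|x|
L = 4, alpha = 0.144
Iteration 1: beta = 0.0, y = -1.3715 + 0.0*(-1.3715 + 1.3715) = -1.3715
  grad(y) = -12.486, v = y - alpha*grad = 0.4265
  prox(v) = soft_thresh(0.4265, 0.1181) = 0.3084
Iteration 2: beta = 0.3333, y = 0.3084 + 0.3333*(0.3084 + 1.3715) = 0.8684
  grad(y) = -3.5265, v = y - alpha*grad = 1.3762
  prox(v) = soft_thresh(1.3762, 0.1181) = 1.2581
f(x_2) = 2*1.2581^2 - 7*1.2581 + 0.82*|1.2581| = -4.6094


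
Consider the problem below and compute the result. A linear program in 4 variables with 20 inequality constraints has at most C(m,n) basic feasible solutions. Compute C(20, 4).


Each vertex corresponds to some choice of n active constraints out of m, so the number of vertices is at most C(m, n) = m! / (n!(m-n)!).
m = 20, n = 4
Numerator: 20 * 19 * 18 * 17
Denominator: 4! = 24
C(20, 4) = 4845


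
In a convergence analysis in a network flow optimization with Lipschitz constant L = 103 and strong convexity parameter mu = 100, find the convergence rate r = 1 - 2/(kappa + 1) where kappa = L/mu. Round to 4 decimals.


Step 1: Compute the condition number.
kappa = L/mu = 103/100 = 1.03
Step 2: Compute the convergence rate.
r = 1 - 2/(kappa + 1) = 1 - 2*mu/(L + mu) = (L - mu)/(L + mu) = 3/203 = 0.0148


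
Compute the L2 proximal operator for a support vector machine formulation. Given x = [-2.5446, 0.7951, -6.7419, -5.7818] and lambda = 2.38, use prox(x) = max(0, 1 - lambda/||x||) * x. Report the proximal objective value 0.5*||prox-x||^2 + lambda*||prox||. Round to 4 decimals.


Step 1: Compute ||x||.
||x|| = 9.2731
Step 2: Compute scaling factor.
scale = max(0, 1 - 2.38/9.2731) = 0.7433
Step 3: prox(x) = [-1.8915, 0.591, -5.0115, -4.2979]
||prox(x)|| = 6.8931
Step 4: Proximal objective.
0.5*||prox-x||^2 = 2.8322
lambda*||prox|| = 16.4056
Total = 19.2377


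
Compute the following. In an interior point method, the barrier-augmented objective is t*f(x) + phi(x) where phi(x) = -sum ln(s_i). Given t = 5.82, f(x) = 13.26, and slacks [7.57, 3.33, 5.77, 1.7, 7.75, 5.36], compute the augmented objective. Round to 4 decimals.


Step 1: Compute log-barrier.
ln values: [2.0242, 1.203, 1.7527, 0.5306, 2.0477, 1.679]
phi = -(2.0242 + 1.203 + 1.7527 + 0.5306 + 2.0477 + 1.679) = -9.2371
Step 2: Compute augmented objective.
t*f(x) = 5.82*13.26 = 77.1732
Total = 77.1732 - 9.2371 = 67.9361


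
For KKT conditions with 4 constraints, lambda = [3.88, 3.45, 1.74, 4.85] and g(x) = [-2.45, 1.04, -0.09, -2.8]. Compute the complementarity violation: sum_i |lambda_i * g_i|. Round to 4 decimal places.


KKT complementary slackness check:
lambda_1 * g_1 = 3.88 * -2.45 = -9.506
lambda_2 * g_2 = 3.45 * 1.04 = 3.588
lambda_3 * g_3 = 1.74 * -0.09 = -0.1566
lambda_4 * g_4 = 4.85 * -2.8 = -13.58
Total violation = 9.506 + 3.588 + 0.1566 + 13.58 = 26.8306


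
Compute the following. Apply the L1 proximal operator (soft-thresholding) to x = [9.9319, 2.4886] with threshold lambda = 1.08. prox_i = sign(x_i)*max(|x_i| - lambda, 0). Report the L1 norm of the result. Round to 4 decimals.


Soft-thresholding with lambda = 1.08:
prox(9.9319) = sign(9.9319)*max(|9.9319| - 1.08, 0) = 8.8519
prox(2.4886) = sign(2.4886)*max(|2.4886| - 1.08, 0) = 1.4086
prox(x) = [8.8519, 1.4086]
||prox(x)||_1 = 8.8519 + 1.4086 = 10.2605


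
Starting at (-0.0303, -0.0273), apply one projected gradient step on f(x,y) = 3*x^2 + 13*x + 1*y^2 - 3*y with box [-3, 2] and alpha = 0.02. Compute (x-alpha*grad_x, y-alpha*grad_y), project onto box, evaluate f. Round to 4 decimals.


Step 1: Compute gradient at (-0.0303, -0.0273).
grad_x = 2*3*-0.0303 + 13 = 12.8182
grad_y = 2*1*-0.0273 - 3 = -3.0546
Step 2: Gradient step.
x_raw = -0.0303 - 0.02*12.8182 = -0.2867
y_raw = -0.0273 - 0.02*-3.0546 = 0.0338
Step 3: Project onto [-3, 2].
x_proj = clip(-0.2867) = -0.2867
y_proj = clip(0.0338) = 0.0338
Step 4: Evaluate f.
f(-0.2867, 0.0338) = -3.5803


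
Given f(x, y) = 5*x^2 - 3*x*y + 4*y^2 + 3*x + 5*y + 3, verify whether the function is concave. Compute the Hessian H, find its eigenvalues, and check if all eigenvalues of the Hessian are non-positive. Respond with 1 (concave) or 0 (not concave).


The Hessian of f(x,y) = 5*x^2 - 3*x*y + 4*y^2 + 3*x + 5*y + 3 is:
H = [[10, -3], [-3, 8]]
Trace = 10 + 8 = 18
Determinant = 10*8 - (-3)^2 = 71
Discriminant = (18)^2 - 4*71 = 40.0
Eigenvalues: lambda_1 = 5.8377, lambda_2 = 12.1623
The function is not concave.

0


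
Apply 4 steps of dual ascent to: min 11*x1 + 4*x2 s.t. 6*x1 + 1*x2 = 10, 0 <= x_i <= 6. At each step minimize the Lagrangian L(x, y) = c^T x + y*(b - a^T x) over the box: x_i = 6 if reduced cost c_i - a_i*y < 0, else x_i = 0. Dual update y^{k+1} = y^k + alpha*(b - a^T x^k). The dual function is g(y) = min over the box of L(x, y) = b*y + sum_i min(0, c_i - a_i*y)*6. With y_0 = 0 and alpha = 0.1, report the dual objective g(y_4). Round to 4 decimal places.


Dual ascent for LP: min 11*x1 + 4*x2, 6*x1 + 1*x2 = 10, 0 <= x_i <= 6
Step 1: y^k = 0.0, reduced costs: (11.0, 4.0)
  x^k = (0.0, 0.0), subgradient = b - a^T x = 10.0
  y^{k+1} = 0.0 + 0.1*10.0 = 1.0
Step 2: y^k = 1.0, reduced costs: (5.0, 3.0)
  x^k = (0.0, 0.0), subgradient = b - a^T x = 10.0
  y^{k+1} = 1.0 + 0.1*10.0 = 2.0
Step 3: y^k = 2.0, reduced costs: (-1.0, 2.0)
  x^k = (6.0, 0.0), subgradient = b - a^T x = -26.0
  y^{k+1} = 2.0 + 0.1*-26.0 = -0.6
Step 4: y^k = -0.6, reduced costs: (14.6, 4.6)
  x^k = (0.0, 0.0), subgradient = b - a^T x = 10.0
  y^{k+1} = -0.6 + 0.1*10.0 = 0.4
Dual objective at y_4 = 0.4: reduced costs (8.6, 3.6), box minimizer x = (0.0, 0.0)
g(y_4) = b*y + (c1 - a1*y)*x1 + (c2 - a2*y)*x2 = 10*0.4 + 8.6*0.0 + 3.6*0.0 = 4.0 + 0.0 + 0.0 = 4.0


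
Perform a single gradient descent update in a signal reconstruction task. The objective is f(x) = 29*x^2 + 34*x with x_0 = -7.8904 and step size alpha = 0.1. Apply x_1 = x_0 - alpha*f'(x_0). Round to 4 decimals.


We compute the gradient at x_0 and apply the update.
f'(x) = 58*x + 34
f'(-7.8904) = 58*-7.8904 + 34 = -423.6432
x_1 = -7.8904 - 0.1*-423.6432 = 34.4739


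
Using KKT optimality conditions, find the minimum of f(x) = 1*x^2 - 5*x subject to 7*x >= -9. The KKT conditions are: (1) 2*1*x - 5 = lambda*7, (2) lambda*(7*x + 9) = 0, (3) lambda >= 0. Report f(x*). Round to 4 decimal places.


Step 1: Try lambda = 0 (constraint inactive).
Stationarity: 2*1*x - 5 = 0
x* = 5/(2*1) = 2.5
Check constraint: 7*2.5 = 17.5 >= -9 -- satisfied.
Step 2: Compute optimal value.
f(x*) = 1*2.5^2 - 5*2.5 = -6.25


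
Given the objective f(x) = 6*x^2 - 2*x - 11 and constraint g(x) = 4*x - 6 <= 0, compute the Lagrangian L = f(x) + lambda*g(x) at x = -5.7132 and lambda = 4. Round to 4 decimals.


Step 1: Evaluate f(x).
f(-5.7132) = 6*(-5.7132)^2 - 2*(-5.7132) - 11 = 196.2703
Step 2: Evaluate g(x).
g(-5.7132) = 4*-5.7132 - 6 = -28.8528
Step 3: Compute Lagrangian.
L = 196.2703 + 4*-28.8528 = 80.8591


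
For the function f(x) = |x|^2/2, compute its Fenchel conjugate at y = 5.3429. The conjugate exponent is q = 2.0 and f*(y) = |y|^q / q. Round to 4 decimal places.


The conjugate exponent q satisfies 1/p + 1/q = 1.
p = 2, so q = 2/(2 - 1) = 2.0
|y|^q = 5.3429^2.0 = 28.5466
f*(5.3429) = 28.5466 / 2.0 = 14.2733


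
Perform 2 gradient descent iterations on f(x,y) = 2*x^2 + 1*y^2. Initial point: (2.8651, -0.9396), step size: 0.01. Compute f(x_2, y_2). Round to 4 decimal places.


Gradient descent on f(x,y) = 2*x^2 + 1*y^2.
Starting point: (2.8651, -0.9396), alpha = 0.01
Step 1: grad_x = 2*2*2.8651 = 11.4604, grad_y = 2*1*-0.9396 = -1.8792
  x_1 = 2.8651 - 0.01*11.4604 = 2.7505
  y_1 = -0.9396 - 0.01*-1.8792 = -0.9208
Step 2: grad_x = 2*2*2.7505 = 11.002, grad_y = 2*1*-0.9208 = -1.8416
  x_2 = 2.7505 - 0.01*11.002 = 2.6405
  y_2 = -0.9208 - 0.01*-1.8416 = -0.9024
f(2.6405, -0.9024) = 2*2.6405^2 + 1*(-0.9024)^2 = 14.7585


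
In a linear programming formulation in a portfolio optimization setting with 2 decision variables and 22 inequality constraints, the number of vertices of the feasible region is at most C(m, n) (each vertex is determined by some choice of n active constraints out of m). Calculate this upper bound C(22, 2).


Each vertex corresponds to some choice of n active constraints out of m, so the number of vertices is at most C(m, n) = m! / (n!(m-n)!).
m = 22, n = 2
Numerator: 22 * 21
Denominator: 2! = 2
C(22, 2) = 231


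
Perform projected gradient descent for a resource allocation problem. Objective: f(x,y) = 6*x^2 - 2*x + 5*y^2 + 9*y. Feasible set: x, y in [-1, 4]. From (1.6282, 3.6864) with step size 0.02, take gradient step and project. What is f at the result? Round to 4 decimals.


Step 1: Compute gradient at (1.6282, 3.6864).
grad_x = 2*6*1.6282 - 2 = 17.5384
grad_y = 2*5*3.6864 + 9 = 45.864
Step 2: Gradient step.
x_raw = 1.6282 - 0.02*17.5384 = 1.2774
y_raw = 3.6864 - 0.02*45.864 = 2.7691
Step 3: Project onto [-1, 4].
x_proj = clip(1.2774) = 1.2774
y_proj = clip(2.7691) = 2.7691
Step 4: Evaluate f.
f(1.2774, 2.7691) = 70.4983


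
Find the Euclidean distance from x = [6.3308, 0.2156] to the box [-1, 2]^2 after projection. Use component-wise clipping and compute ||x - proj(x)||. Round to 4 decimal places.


Project each component onto [-1, 2].
clip(6.3308) = 2.0, clip(0.2156) = 0.2156
Projection = [2.0, 0.2156]
Squared diffs: [18.7558, 0.0]
Distance = sqrt(18.7558) = 4.3308


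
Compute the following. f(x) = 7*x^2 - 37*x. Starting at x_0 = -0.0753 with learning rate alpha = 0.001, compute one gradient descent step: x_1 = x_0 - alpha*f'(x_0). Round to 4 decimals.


We compute the gradient at x_0 and apply the update.
f'(x) = 14*x - 37
f'(-0.0753) = 14*-0.0753 - 37 = -38.0542
x_1 = -0.0753 - 0.001*-38.0542 = -0.0372


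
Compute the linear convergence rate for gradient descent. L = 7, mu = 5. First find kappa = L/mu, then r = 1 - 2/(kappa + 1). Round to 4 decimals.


Step 1: Compute the condition number.
kappa = L/mu = 7/5 = 1.4
Step 2: Compute the convergence rate.
r = 1 - 2/(kappa + 1) = 1 - 2*mu/(L + mu) = (L - mu)/(L + mu) = 2/12 = 0.1667


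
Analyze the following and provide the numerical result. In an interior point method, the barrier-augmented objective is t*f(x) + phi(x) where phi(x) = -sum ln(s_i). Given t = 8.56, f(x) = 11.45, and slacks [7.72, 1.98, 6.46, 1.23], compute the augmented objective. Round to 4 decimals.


Step 1: Compute log-barrier.
ln values: [2.0438, 0.6831, 1.8656, 0.207]
phi = -(2.0438 + 0.6831 + 1.8656 + 0.207) = -4.7996
Step 2: Compute augmented objective.
t*f(x) = 8.56*11.45 = 98.012
Total = 98.012 - 4.7996 = 93.2124


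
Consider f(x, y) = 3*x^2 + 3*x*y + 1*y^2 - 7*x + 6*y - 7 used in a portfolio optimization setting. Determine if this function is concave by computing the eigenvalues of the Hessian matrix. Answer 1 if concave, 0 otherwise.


The Hessian of f(x,y) = 3*x^2 + 3*x*y + 1*y^2 - 7*x + 6*y - 7 is:
H = [[6, 3], [3, 2]]
Trace = 6 + 2 = 8
Determinant = 6*2 - (3)^2 = 3
Discriminant = (8)^2 - 4*3 = 52.0
Eigenvalues: lambda_1 = 0.3944, lambda_2 = 7.6056
The function is not concave.

0


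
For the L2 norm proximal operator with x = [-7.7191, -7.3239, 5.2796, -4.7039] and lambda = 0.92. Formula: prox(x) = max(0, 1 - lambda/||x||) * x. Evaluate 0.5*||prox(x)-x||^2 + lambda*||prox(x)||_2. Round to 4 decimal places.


Step 1: Compute ||x||.
||x|| = 12.7759
Step 2: Compute scaling factor.
scale = max(0, 1 - 0.92/12.7759) = 0.928
Step 3: prox(x) = [-7.1632, -6.7965, 4.8994, -4.3652]
||prox(x)|| = 11.8559
Step 4: Proximal objective.
0.5*||prox-x||^2 = 0.4232
lambda*||prox|| = 10.9074
Total = 11.3307


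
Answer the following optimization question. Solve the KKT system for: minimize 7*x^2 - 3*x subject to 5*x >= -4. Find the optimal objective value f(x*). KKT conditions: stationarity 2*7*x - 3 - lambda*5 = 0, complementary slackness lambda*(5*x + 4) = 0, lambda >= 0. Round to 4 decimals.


Step 1: Try lambda = 0 (constraint inactive).
Stationarity: 2*7*x - 3 = 0
x* = 3/(2*7) = 3/14 = 0.2143 (rounded; the exact value 3/14 is used below)
Check constraint: 5*0.2143 = 1.0715 >= -4 -- satisfied.
Step 2: Compute optimal value.
f(x*) = 7*(3/14)^2 - 3*(3/14) = -0.3214


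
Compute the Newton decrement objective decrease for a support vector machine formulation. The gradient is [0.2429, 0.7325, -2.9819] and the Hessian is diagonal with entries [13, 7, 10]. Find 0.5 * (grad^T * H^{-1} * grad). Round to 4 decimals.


Step 1: H is diagonal, so H^(-1) * g = [0.0187, 0.1046, -0.2982].
Step 2: g^T H^(-1) g = sum_i g_i^2 / H_ii
  = (0.2429)^2/13 + (0.7325)^2/7 + (-2.9819)^2/10
  = 0.0045 + 0.0767 + 0.8892 = 0.9704
Step 3: Objective decrease = 0.5 * g^T H^(-1) g = 0.4852


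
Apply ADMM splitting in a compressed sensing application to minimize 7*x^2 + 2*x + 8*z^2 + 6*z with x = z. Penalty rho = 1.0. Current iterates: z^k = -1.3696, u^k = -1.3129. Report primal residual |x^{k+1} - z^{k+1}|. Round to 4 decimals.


ADMM iteration with rho = 1.0, z^k = -1.3696, u^k = -1.3129
Step 1: x-update.
Minimize 7*x^2 + 2*x + (1.0/2)*(x + 1.3696 - 1.3129)^2
FOC: (2*7 + 1.0)*x = -2 + 1.0*(-1.3696 + 1.3129)
x^{k+1} = -0.1371
Step 2: z-update.
Minimize 8*z^2 + 6*z + (1.0/2)*(-0.1371 - z - 1.3129)^2
FOC: (2*8 + 1.0)*z = -6 + 1.0*(-0.1371 - 1.3129)
z^{k+1} = -0.4382
Step 3: u-update.
u^{k+1} = -1.3129 - 0.1371 + 0.4382 = -1.0118
Step 4: Primal residual = |-0.1371 + 0.4382| = 0.3011


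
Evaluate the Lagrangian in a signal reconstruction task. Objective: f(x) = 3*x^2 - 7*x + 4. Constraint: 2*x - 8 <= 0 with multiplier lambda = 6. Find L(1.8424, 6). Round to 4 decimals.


Step 1: Evaluate f(x).
f(1.8424) = 3*1.8424^2 - 7*1.8424 + 4 = 1.2865
Step 2: Evaluate g(x).
g(1.8424) = 2*1.8424 - 8 = -4.3152
Step 3: Compute Lagrangian.
L = 1.2865 + 6*-4.3152 = -24.6047


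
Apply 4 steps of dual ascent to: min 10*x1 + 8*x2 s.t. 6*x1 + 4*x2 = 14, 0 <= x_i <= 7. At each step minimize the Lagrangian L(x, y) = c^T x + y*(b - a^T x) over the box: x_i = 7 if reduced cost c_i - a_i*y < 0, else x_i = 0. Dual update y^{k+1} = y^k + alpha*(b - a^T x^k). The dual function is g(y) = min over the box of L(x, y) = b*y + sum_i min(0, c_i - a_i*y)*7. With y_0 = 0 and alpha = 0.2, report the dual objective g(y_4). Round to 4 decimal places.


Dual ascent for LP: min 10*x1 + 8*x2, 6*x1 + 4*x2 = 14, 0 <= x_i <= 7
Step 1: y^k = 0.0, reduced costs: (10.0, 8.0)
  x^k = (0.0, 0.0), subgradient = b - a^T x = 14.0
  y^{k+1} = 0.0 + 0.2*14.0 = 2.8
Step 2: y^k = 2.8, reduced costs: (-6.8, -3.2)
  x^k = (7.0, 7.0), subgradient = b - a^T x = -56.0
  y^{k+1} = 2.8 + 0.2*-56.0 = -8.4
Step 3: y^k = -8.4, reduced costs: (60.4, 41.6)
  x^k = (0.0, 0.0), subgradient = b - a^T x = 14.0
  y^{k+1} = -8.4 + 0.2*14.0 = -5.6
Step 4: y^k = -5.6, reduced costs: (43.6, 30.4)
  x^k = (0.0, 0.0), subgradient = b - a^T x = 14.0
  y^{k+1} = -5.6 + 0.2*14.0 = -2.8
Dual objective at y_4 = -2.8: reduced costs (26.8, 19.2), box minimizer x = (0.0, 0.0)
g(y_4) = b*y + (c1 - a1*y)*x1 + (c2 - a2*y)*x2 = 14*(-2.8) + 26.8*0.0 + 19.2*0.0 = -39.2 + 0.0 + 0.0 = -39.2


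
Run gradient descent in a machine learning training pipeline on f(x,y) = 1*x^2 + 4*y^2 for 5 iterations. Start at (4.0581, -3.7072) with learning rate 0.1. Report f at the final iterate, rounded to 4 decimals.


Gradient descent on f(x,y) = 1*x^2 + 4*y^2.
Starting point: (4.0581, -3.7072), alpha = 0.1
Step 1: grad_x = 2*1*4.0581 = 8.1162, grad_y = 2*4*-3.7072 = -29.6576
  x_1 = 4.0581 - 0.1*8.1162 = 3.2465
  y_1 = -3.7072 - 0.1*-29.6576 = -0.7414
Step 2: grad_x = 2*1*3.2465 = 6.493, grad_y = 2*4*-0.7414 = -5.9315
  x_2 = 3.2465 - 0.1*6.493 = 2.5972
  y_2 = -0.7414 - 0.1*-5.9315 = -0.1483
Step 3: grad_x = 2*1*2.5972 = 5.1944, grad_y = 2*4*-0.1483 = -1.1863
  x_3 = 2.5972 - 0.1*5.1944 = 2.0777
  y_3 = -0.1483 - 0.1*-1.1863 = -0.0297
Step 4: grad_x = 2*1*2.0777 = 4.1555, grad_y = 2*4*-0.0297 = -0.2373
  x_4 = 2.0777 - 0.1*4.1555 = 1.6622
  y_4 = -0.0297 - 0.1*-0.2373 = -0.0059
Step 5: grad_x = 2*1*1.6622 = 3.3244, grad_y = 2*4*-0.0059 = -0.0475
  x_5 = 1.6622 - 0.1*3.3244 = 1.3298
  y_5 = -0.0059 - 0.1*-0.0475 = -0.0012
f(1.3298, -0.0012) = 1*1.3298^2 + 4*(-0.0012)^2 = 1.7683


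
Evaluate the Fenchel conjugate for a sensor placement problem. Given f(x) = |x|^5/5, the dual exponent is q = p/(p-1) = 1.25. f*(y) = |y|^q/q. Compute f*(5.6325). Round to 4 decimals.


The conjugate exponent q satisfies 1/p + 1/q = 1.
p = 5, so q = 5/(5 - 1) = 1.25
|y|^q = 5.6325^1.25 = 8.6771
f*(5.6325) = 8.6771 / 1.25 = 6.9417


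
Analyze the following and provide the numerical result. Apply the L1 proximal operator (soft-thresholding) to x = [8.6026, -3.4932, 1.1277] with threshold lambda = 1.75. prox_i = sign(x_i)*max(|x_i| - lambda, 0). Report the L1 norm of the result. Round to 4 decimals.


Soft-thresholding with lambda = 1.75:
prox(8.6026) = sign(8.6026)*max(|8.6026| - 1.75, 0) = 6.8526
prox(-3.4932) = sign(-3.4932)*max(|-3.4932| - 1.75, 0) = -1.7432
prox(1.1277) = sign(1.1277)*max(|1.1277| - 1.75, 0) = 0.0
prox(x) = [6.8526, -1.7432, 0.0]
||prox(x)||_1 = 6.8526 + 1.7432 + 0.0 = 8.5958


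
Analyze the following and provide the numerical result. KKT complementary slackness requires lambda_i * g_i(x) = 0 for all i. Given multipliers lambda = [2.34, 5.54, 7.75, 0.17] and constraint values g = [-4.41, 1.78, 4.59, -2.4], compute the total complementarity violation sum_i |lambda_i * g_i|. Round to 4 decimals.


KKT complementary slackness check:
lambda_1 * g_1 = 2.34 * -4.41 = -10.3194
lambda_2 * g_2 = 5.54 * 1.78 = 9.8612
lambda_3 * g_3 = 7.75 * 4.59 = 35.5725
lambda_4 * g_4 = 0.17 * -2.4 = -0.408
Total violation = 10.3194 + 9.8612 + 35.5725 + 0.408 = 56.1611


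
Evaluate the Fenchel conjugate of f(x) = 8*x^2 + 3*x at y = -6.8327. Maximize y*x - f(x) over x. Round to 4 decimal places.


f*(y) = sup_x {y*x - a*x^2 - b*x} = sup_x {(y-b)*x - a*x^2}
FOC: (y - b) - 2a*x = 0 => x* = (y - b)/(2a)
x* = (-6.8327 - 3)/(2*8) = -0.6145
f*(-6.8327) = (y-b)^2/(4a) = (-6.8327 - 3)^2/(4*8)
= 96.682/32 = 3.0213


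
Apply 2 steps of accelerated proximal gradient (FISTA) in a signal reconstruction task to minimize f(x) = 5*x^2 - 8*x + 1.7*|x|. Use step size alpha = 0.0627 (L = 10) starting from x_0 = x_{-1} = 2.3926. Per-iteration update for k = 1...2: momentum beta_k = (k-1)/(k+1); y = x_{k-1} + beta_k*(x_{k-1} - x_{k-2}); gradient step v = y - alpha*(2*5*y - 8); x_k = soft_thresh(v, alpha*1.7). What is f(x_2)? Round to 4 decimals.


FISTA on f(x) = 5*x^2 - 8*x + 1.7*|x|
L = 10, alpha = 0.0627
Iteration 1: beta = 0.0, y = 2.3926 + 0.0*(2.3926 - 2.3926) = 2.3926
  grad(y) = 15.926, v = y - alpha*grad = 1.394
  prox(v) = soft_thresh(1.394, 0.1066) = 1.2874
Iteration 2: beta = 0.3333, y = 1.2874 + 0.3333*(1.2874 - 2.3926) = 0.9191
  grad(y) = 1.1907, v = y - alpha*grad = 0.8444
  prox(v) = soft_thresh(0.8444, 0.1066) = 0.7378
f(x_2) = 5*0.7378^2 - 8*0.7378 + 1.7*|0.7378| = -1.9264


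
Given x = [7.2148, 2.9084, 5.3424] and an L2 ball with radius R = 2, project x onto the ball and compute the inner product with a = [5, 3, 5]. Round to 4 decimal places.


Step 1: Compute ||x|| (intermediates to 6 decimals).
||x|| = sqrt(7.2148^2 + 2.9084^2 + 5.3424^2) = 9.436809
Step 2: Project.
Since ||x|| > R, scale = R/||x|| = 2/9.436809 = 0.211936, proj(x) = scale * x
proj(x) = [1.529076, 0.616395, 1.132247]
Step 3: Dot product.
a^T * proj(x) = 5*1.529076 + 3*0.616395 + 5*1.132247 = 15.1558


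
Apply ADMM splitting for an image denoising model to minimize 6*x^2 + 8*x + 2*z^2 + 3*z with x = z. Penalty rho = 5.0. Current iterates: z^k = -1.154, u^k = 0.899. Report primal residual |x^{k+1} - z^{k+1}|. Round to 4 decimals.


ADMM iteration with rho = 5.0, z^k = -1.154, u^k = 0.899
Step 1: x-update.
Minimize 6*x^2 + 8*x + (5.0/2)*(x + 1.154 + 0.899)^2
FOC: (2*6 + 5.0)*x = -8 + 5.0*(-1.154 - 0.899)
x^{k+1} = -1.0744
Step 2: z-update.
Minimize 2*z^2 + 3*z + (5.0/2)*(-1.0744 - z + 0.899)^2
FOC: (2*2 + 5.0)*z = -3 + 5.0*(-1.0744 + 0.899)
z^{k+1} = -0.4308
Step 3: u-update.
u^{k+1} = 0.899 - 1.0744 + 0.4308 = 0.2554
Step 4: Primal residual = |-1.0744 + 0.4308| = 0.6436


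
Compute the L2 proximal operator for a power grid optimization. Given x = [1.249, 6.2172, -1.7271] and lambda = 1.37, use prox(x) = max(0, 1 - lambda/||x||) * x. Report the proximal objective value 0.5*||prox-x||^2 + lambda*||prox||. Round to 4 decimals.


Step 1: Compute ||x||.
||x|| = 6.5724
Step 2: Compute scaling factor.
scale = max(0, 1 - 1.37/6.5724) = 0.7916
Step 3: prox(x) = [0.9886, 4.9212, -1.3671]
||prox(x)|| = 5.2024
Step 4: Proximal objective.
0.5*||prox-x||^2 = 0.9385
lambda*||prox|| = 7.1273
Total = 8.0657


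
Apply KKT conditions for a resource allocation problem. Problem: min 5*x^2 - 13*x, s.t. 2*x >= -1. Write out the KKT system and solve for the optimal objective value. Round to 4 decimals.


Step 1: Try lambda = 0 (constraint inactive).
Stationarity: 2*5*x - 13 = 0
x* = 13/(2*5) = 1.3
Check constraint: 2*1.3 = 2.6 >= -1 -- satisfied.
Step 2: Compute optimal value.
f(x*) = 5*1.3^2 - 13*1.3 = -8.45


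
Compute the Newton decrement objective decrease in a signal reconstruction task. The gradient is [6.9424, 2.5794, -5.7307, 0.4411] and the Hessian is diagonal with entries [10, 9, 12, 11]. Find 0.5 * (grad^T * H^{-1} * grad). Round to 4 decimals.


Step 1: H is diagonal, so H^(-1) * g = [0.6942, 0.2866, -0.4776, 0.0401].
Step 2: g^T H^(-1) g = sum_i g_i^2 / H_ii
  = (6.9424)^2/10 + (2.5794)^2/9 + (-5.7307)^2/12 + (0.4411)^2/11
  = 4.8197 + 0.7393 + 2.7367 + 0.0177 = 8.3134
Step 3: Objective decrease = 0.5 * g^T H^(-1) g = 4.1567


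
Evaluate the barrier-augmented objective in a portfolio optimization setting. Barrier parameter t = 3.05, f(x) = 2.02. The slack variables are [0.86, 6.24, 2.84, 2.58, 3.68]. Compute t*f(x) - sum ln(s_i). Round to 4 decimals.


Step 1: Compute log-barrier.
ln values: [-0.1508, 1.831, 1.0438, 0.9478, 1.3029]
phi = -(-0.1508 + 1.831 + 1.0438 + 0.9478 + 1.3029) = -4.9747
Step 2: Compute augmented objective.
t*f(x) = 3.05*2.02 = 6.161
Total = 6.161 - 4.9747 = 1.1863


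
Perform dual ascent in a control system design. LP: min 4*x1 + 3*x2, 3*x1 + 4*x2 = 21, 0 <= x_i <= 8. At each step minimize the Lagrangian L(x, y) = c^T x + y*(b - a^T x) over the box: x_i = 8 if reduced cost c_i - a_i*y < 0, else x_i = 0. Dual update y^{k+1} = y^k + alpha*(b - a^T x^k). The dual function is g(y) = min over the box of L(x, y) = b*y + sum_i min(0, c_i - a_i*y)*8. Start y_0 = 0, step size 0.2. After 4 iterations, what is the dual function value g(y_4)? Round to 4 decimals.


Dual ascent for LP: min 4*x1 + 3*x2, 3*x1 + 4*x2 = 21, 0 <= x_i <= 8
Step 1: y^k = 0.0, reduced costs: (4.0, 3.0)
  x^k = (0.0, 0.0), subgradient = b - a^T x = 21.0
  y^{k+1} = 0.0 + 0.2*21.0 = 4.2
Step 2: y^k = 4.2, reduced costs: (-8.6, -13.8)
  x^k = (8.0, 8.0), subgradient = b - a^T x = -35.0
  y^{k+1} = 4.2 + 0.2*-35.0 = -2.8
Step 3: y^k = -2.8, reduced costs: (12.4, 14.2)
  x^k = (0.0, 0.0), subgradient = b - a^T x = 21.0
  y^{k+1} = -2.8 + 0.2*21.0 = 1.4
Step 4: y^k = 1.4, reduced costs: (-0.2, -2.6)
  x^k = (8.0, 8.0), subgradient = b - a^T x = -35.0
  y^{k+1} = 1.4 + 0.2*-35.0 = -5.6
Dual objective at y_4 = -5.6: reduced costs (20.8, 25.4), box minimizer x = (0.0, 0.0)
g(y_4) = b*y + (c1 - a1*y)*x1 + (c2 - a2*y)*x2 = 21*(-5.6) + 20.8*0.0 + 25.4*0.0 = -117.6 + 0.0 + 0.0 = -117.6


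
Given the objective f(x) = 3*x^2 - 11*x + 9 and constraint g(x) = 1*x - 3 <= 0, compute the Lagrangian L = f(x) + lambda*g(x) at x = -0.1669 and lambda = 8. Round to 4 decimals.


Step 1: Evaluate f(x).
f(-0.1669) = 3*(-0.1669)^2 - 11*(-0.1669) + 9 = 10.9195
Step 2: Evaluate g(x).
g(-0.1669) = 1*-0.1669 - 3 = -3.1669
Step 3: Compute Lagrangian.
L = 10.9195 + 8*-3.1669 = -14.4157


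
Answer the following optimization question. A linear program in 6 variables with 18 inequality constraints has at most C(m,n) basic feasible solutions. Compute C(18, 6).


Each vertex corresponds to some choice of n active constraints out of m, so the number of vertices is at most C(m, n) = m! / (n!(m-n)!).
m = 18, n = 6
Numerator: 18 * 17 * 16 * 15 * 14 * 13
Denominator: 6! = 720
C(18, 6) = 18564


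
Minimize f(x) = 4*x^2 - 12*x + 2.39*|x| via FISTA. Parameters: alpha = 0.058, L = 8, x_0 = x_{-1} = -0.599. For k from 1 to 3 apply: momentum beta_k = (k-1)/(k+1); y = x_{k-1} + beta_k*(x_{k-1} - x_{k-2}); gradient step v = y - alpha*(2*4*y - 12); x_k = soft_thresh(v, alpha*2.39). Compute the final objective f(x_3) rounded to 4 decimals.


FISTA on f(x) = 4*x^2 - 12*x + 2.39*|x|
L = 8, alpha = 0.058
Iteration 1: beta = 0.0, y = -0.599 + 0.0*(-0.599 + 0.599) = -0.599
  grad(y) = -16.792, v = y - alpha*grad = 0.3749
  prox(v) = soft_thresh(0.3749, 0.1386) = 0.2363
Iteration 2: beta = 0.3333, y = 0.2363 + 0.3333*(0.2363 + 0.599) = 0.5148
  grad(y) = -7.882, v = y - alpha*grad = 0.9719
  prox(v) = soft_thresh(0.9719, 0.1386) = 0.8333
Iteration 3: beta = 0.5, y = 0.8333 + 0.5*(0.8333 - 0.2363) = 1.1318
  grad(y) = -2.9458, v = y - alpha*grad = 1.3026
  prox(v) = soft_thresh(1.3026, 0.1386) = 1.164
f(x_3) = 4*1.164^2 - 12*1.164 + 2.39*|1.164| = -5.7665


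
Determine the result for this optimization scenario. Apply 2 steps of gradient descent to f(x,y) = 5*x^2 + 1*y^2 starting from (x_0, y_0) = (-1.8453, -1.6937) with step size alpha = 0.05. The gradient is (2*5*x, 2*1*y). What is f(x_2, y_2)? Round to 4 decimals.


Gradient descent on f(x,y) = 5*x^2 + 1*y^2.
Starting point: (-1.8453, -1.6937), alpha = 0.05
Step 1: grad_x = 2*5*-1.8453 = -18.453, grad_y = 2*1*-1.6937 = -3.3874
  x_1 = -1.8453 - 0.05*-18.453 = -0.9227
  y_1 = -1.6937 - 0.05*-3.3874 = -1.5243
Step 2: grad_x = 2*5*-0.9227 = -9.2265, grad_y = 2*1*-1.5243 = -3.0487
  x_2 = -0.9227 - 0.05*-9.2265 = -0.4613
  y_2 = -1.5243 - 0.05*-3.0487 = -1.3719
f(-0.4613, -1.3719) = 5*(-0.4613)^2 + 1*(-1.3719)^2 = 2.9462


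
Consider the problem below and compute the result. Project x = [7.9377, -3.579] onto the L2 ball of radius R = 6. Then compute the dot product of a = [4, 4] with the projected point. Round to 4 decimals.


Step 1: Compute ||x|| (intermediates to 6 decimals).
||x|| = sqrt(7.9377^2 + (-3.579)^2) = 8.707257
Step 2: Project.
Since ||x|| > R, scale = R/||x|| = 6/8.707257 = 0.68908, proj(x) = scale * x
proj(x) = [5.46971, -2.466217]
Step 3: Dot product.
a^T * proj(x) = 4*5.46971 + 4*(-2.466217) = 12.014


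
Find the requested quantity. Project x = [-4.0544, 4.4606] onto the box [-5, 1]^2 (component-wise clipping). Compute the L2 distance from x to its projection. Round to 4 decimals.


Project each component onto [-5, 1].
clip(-4.0544) = -4.0544, clip(4.4606) = 1.0
Projection = [-4.0544, 1.0]
Squared diffs: [0.0, 11.9758]
Distance = sqrt(11.9758) = 3.4606
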